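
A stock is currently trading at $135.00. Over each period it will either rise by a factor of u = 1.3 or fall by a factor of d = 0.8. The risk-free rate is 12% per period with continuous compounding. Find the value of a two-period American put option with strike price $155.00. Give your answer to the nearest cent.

Risk-neutral probability p = (e^0.12 − 0.8)/(1.3 − 0.8) = 0.3275/0.5000 = 0.6550
Terminal stock prices: S_uu = 228.2, S_ud = 140.4, S_dd = 86.4
Terminal payoffs (K − S): max(-73.15, 0) = 0, max(14.6, 0) = 14.6, max(68.6, 0) = 68.6
Node u (S = 175.5): continuation = e^(−0.12)·[0.6550·0.0000 + 0.3450·14.6000] = 4.4675; exercise value = 0.0000 ≤ continuation, so V_u = 4.4675
Node d (S = 108): continuation = e^(−0.12)·[0.6550·14.6000 + 0.3450·68.6000] = 29.4727; exercise value = 47.0000 > continuation, so V_d = 47.0000 (exercise)
Node 0 (S = 135): continuation = e^(−0.12)·[0.6550·4.4675 + 0.3450·47.0000] = 16.9770; exercise value = 20.0000 > continuation, so V_0 = 20.0000 (exercise)

$20.00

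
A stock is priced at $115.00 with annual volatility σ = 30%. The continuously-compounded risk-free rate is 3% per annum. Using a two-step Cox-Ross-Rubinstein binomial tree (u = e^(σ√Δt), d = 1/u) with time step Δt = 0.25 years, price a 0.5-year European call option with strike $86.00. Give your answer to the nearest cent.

CRR parameters: u = e^(σ√Δt) = e^(0.3·√0.25) = 1.1618, d = 1/u = 0.8607
Per-period rate: rΔt = 0.03·0.25 = 0.0075, so R = e^0.0075 = 1.0075
Risk-neutral probability p = (e^0.0075 − 0.8607)/(1.1618 − 0.8607) = 0.1468/0.3011 = 0.4876
Terminal stock prices: S_uu = 155.2, S_ud = 115, S_dd = 85.19
Terminal payoffs (S − K): max(69.23, 0) = 69.23, max(29, 0) = 29, max(-0.8059, 0) = 0
Node u (S = 133.6): V_u = e^(−0.0075)·[0.4876·69.2338 + 0.5124·29.0000] = 48.2535
Node d (S = 98.98): V_d = e^(−0.0075)·[0.4876·29.0000 + 0.5124·0.0000] = 14.0339
Node 0 (S = 115): V_0 = e^(−0.0075)·[0.4876·48.2535 + 0.5124·14.0339] = 30.4888

$30.49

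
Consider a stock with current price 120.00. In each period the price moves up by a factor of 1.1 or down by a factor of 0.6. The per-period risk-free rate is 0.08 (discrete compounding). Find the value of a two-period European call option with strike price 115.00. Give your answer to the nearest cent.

23.86

Risk-neutral probability p = (1 + 0.08 − 0.6)/(1.1 − 0.6) = 0.4800/0.5000 = 0.9600
Terminal stock prices: S_uu = 145.2, S_ud = 79.2, S_dd = 43.2
Terminal payoffs (S − K): max(30.2, 0) = 30.2, max(-35.8, 0) = 0, max(-71.8, 0) = 0
Node u (S = 132): V_u = 1/1.08·[0.9600·30.2000 + 0.0400·0.0000] = 26.8444
Node d (S = 72): V_d = 1/1.08·[0.9600·0.0000 + 0.0400·0.0000] = 0.0000
Node 0 (S = 120): V_0 = 1/1.08·[0.9600·26.8444 + 0.0400·0.0000] = 23.8617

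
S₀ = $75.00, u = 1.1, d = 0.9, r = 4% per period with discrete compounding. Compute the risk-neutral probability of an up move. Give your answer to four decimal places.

p = 0.7000

Risk-neutral probability p = (1 + 0.04 − 0.9)/(1.1 − 0.9) = 0.1400/0.2000 = 0.7000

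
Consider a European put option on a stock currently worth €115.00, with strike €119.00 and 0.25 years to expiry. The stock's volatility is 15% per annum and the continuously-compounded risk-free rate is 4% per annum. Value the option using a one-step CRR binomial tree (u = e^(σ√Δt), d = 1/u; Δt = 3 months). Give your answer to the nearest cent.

CRR parameters: u = e^(σ√Δt) = e^(0.15·√0.25) = 1.0779, d = 1/u = 0.9277
Per-period rate: rΔt = 0.04·0.25 = 0.01, so R = e^0.01 = 1.0101
Risk-neutral probability p = (e^0.01 − 0.9277)/(1.0779 − 0.9277) = 0.0823/0.1501 = 0.5482
Terminal stock prices: S_u = 124, S_d = 106.7
Terminal payoffs (K − S): max(-4.957, 0) = 0, max(12.31, 0) = 12.31
Node 0 (S = 115): V_0 = e^(−0.01)·[0.5482·0.0000 + 0.4518·12.3095] = 5.5061

€5.51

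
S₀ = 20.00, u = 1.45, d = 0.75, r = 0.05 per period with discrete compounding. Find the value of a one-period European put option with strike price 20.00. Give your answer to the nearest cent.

2.72

Risk-neutral probability p = (1 + 0.05 − 0.75)/(1.45 − 0.75) = 0.3000/0.7000 = 0.4286
Terminal stock prices: S_u = 29, S_d = 15
Terminal payoffs (K − S): max(-9, 0) = 0, max(5, 0) = 5
Node 0 (S = 20): V_0 = 1/1.05·[0.4286·0.0000 + 0.5714·5.0000] = 2.7211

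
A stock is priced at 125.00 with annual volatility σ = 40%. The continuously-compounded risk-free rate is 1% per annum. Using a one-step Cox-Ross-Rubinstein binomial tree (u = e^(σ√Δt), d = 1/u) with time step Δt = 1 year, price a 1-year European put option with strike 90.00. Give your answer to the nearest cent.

CRR parameters: u = e^(σ√Δt) = e^(0.4·√1) = 1.4918, d = 1/u = 0.6703
Per-period rate: rΔt = 0.01·1 = 0.01, so R = e^0.01 = 1.0101
Risk-neutral probability p = (e^0.01 − 0.6703)/(1.4918 − 0.6703) = 0.3397/0.8215 = 0.4135
Terminal stock prices: S_u = 186.5, S_d = 83.79
Terminal payoffs (K − S): max(-96.48, 0) = 0, max(6.21, 0) = 6.21
Node 0 (S = 125): V_0 = e^(−0.01)·[0.4135·0.0000 + 0.5865·6.2100] = 3.6056

3.61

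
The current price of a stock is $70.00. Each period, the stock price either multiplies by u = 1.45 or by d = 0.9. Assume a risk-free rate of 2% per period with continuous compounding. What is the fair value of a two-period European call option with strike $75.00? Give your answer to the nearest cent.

$8.68

Risk-neutral probability p = (e^0.02 − 0.9)/(1.45 − 0.9) = 0.1202/0.5500 = 0.2185
Terminal stock prices: S_uu = 147.2, S_ud = 91.35, S_dd = 56.7
Terminal payoffs (S − K): max(72.18, 0) = 72.18, max(16.35, 0) = 16.35, max(-18.3, 0) = 0
Node u (S = 101.5): V_u = e^(−0.02)·[0.2185·72.1750 + 0.7815·16.3500] = 27.9851
Node d (S = 63): V_d = e^(−0.02)·[0.2185·16.3500 + 0.7815·0.0000] = 3.5025
Node 0 (S = 70): V_0 = e^(−0.02)·[0.2185·27.9851 + 0.7815·3.5025] = 8.6778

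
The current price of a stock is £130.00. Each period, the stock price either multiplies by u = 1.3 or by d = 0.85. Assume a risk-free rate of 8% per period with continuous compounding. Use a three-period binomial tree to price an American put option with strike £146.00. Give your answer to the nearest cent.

£18.04

Risk-neutral probability p = (e^0.08 − 0.85)/(1.3 − 0.85) = 0.2333/0.4500 = 0.5184
Terminal stock prices: S_uuu = 285.6, S_uud = 186.7, S_udd = 122.1, S_ddd = 79.84
Terminal payoffs (K − S): max(-139.6, 0) = 0, max(-40.75, 0) = 0, max(23.9, 0) = 23.9, max(66.16, 0) = 66.16
Node uu (S = 219.7): continuation = e^(−0.08)·[0.5184·0.0000 + 0.4816·0.0000] = 0.0000; exercise value = 0.0000 ≤ continuation, so V_uu = 0.0000
Node ud (S = 143.7): continuation = e^(−0.08)·[0.5184·0.0000 + 0.4816·23.8975] = 10.6238; exercise value = 2.3500 ≤ continuation, so V_ud = 10.6238
Node dd (S = 93.92): continuation = e^(−0.08)·[0.5184·23.8975 + 0.4816·66.1638] = 40.8500; exercise value = 52.0750 > continuation, so V_dd = 52.0750 (exercise)
Node u (S = 169): continuation = e^(−0.08)·[0.5184·0.0000 + 0.4816·10.6238] = 4.7229; exercise value = 0.0000 ≤ continuation, so V_u = 4.7229
Node d (S = 110.5): continuation = e^(−0.08)·[0.5184·10.6238 + 0.4816·52.0750] = 28.2345; exercise value = 35.5000 > continuation, so V_d = 35.5000 (exercise)
Node 0 (S = 130): continuation = e^(−0.08)·[0.5184·4.7229 + 0.4816·35.5000] = 18.0420; exercise value = 16.0000 ≤ continuation, so V_0 = 18.0420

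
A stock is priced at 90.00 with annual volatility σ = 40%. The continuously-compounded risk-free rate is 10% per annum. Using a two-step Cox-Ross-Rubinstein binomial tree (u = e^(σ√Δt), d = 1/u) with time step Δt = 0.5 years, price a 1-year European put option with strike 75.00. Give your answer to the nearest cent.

CRR parameters: u = e^(σ√Δt) = e^(0.4·√0.5) = 1.3269, d = 1/u = 0.7536
Per-period rate: rΔt = 0.1·0.5 = 0.05, so R = e^0.05 = 1.0513
Risk-neutral probability p = (e^0.05 − 0.7536)/(1.3269 − 0.7536) = 0.2976/0.5733 = 0.5192
Terminal stock prices: S_uu = 158.5, S_ud = 90, S_dd = 51.12
Terminal payoffs (K − S): max(-83.46, 0) = 0, max(-15, 0) = 0, max(23.88, 0) = 23.88
Node u (S = 119.4): V_u = e^(−0.05)·[0.5192·0.0000 + 0.4808·0.0000] = 0.0000
Node d (S = 67.83): V_d = e^(−0.05)·[0.5192·0.0000 + 0.4808·23.8826] = 10.9229
Node 0 (S = 90): V_0 = e^(−0.05)·[0.5192·0.0000 + 0.4808·10.9229] = 4.9956

5.00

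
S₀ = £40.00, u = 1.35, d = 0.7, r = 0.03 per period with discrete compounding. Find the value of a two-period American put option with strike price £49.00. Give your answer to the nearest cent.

£12.68

Risk-neutral probability p = (1 + 0.03 − 0.7)/(1.35 − 0.7) = 0.3300/0.6500 = 0.5077
Terminal stock prices: S_uu = 72.9, S_ud = 37.8, S_dd = 19.6
Terminal payoffs (K − S): max(-23.9, 0) = 0, max(11.2, 0) = 11.2, max(29.4, 0) = 29.4
Node u (S = 54): continuation = 1/1.03·[0.5077·0.0000 + 0.4923·11.2000] = 5.3532; exercise value = 0.0000 ≤ continuation, so V_u = 5.3532
Node d (S = 28): continuation = 1/1.03·[0.5077·11.2000 + 0.4923·29.4000] = 19.5728; exercise value = 21.0000 > continuation, so V_d = 21.0000 (exercise)
Node 0 (S = 40): continuation = 1/1.03·[0.5077·5.3532 + 0.4923·21.0000] = 12.6760; exercise value = 9.0000 ≤ continuation, so V_0 = 12.6760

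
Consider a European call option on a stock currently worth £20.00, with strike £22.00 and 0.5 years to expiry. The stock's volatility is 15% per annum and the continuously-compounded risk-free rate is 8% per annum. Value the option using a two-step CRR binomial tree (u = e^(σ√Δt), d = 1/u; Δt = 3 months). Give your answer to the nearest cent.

CRR parameters: u = e^(σ√Δt) = e^(0.15·√0.25) = 1.0779, d = 1/u = 0.9277
Per-period rate: rΔt = 0.08·0.25 = 0.02, so R = e^0.02 = 1.0202
Risk-neutral probability p = (e^0.02 − 0.9277)/(1.0779 − 0.9277) = 0.0925/0.1501 = 0.6158
Terminal stock prices: S_uu = 23.24, S_ud = 20, S_dd = 17.21
Terminal payoffs (S − K): max(1.237, 0) = 1.237, max(-2, 0) = 0, max(-4.786, 0) = 0
Node u (S = 21.56): V_u = e^(−0.02)·[0.6158·1.2367 + 0.3842·0.0000] = 0.7465
Node d (S = 18.55): V_d = e^(−0.02)·[0.6158·0.0000 + 0.3842·0.0000] = 0.0000
Node 0 (S = 20): V_0 = e^(−0.02)·[0.6158·0.7465 + 0.3842·0.0000] = 0.4506

£0.45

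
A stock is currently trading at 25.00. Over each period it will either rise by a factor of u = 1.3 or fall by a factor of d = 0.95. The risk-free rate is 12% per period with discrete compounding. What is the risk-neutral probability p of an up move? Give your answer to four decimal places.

Risk-neutral probability p = (1 + 0.12 − 0.95)/(1.3 − 0.95) = 0.1700/0.3500 = 0.4857

p = 0.4857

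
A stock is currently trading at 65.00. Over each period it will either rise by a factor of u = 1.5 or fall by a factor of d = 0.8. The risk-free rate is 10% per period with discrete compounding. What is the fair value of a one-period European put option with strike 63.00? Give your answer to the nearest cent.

5.71

Risk-neutral probability p = (1 + 0.1 − 0.8)/(1.5 − 0.8) = 0.3000/0.7000 = 0.4286
Terminal stock prices: S_u = 97.5, S_d = 52
Terminal payoffs (K − S): max(-34.5, 0) = 0, max(11, 0) = 11
Node 0 (S = 65): V_0 = 1/1.1·[0.4286·0.0000 + 0.5714·11.0000] = 5.7143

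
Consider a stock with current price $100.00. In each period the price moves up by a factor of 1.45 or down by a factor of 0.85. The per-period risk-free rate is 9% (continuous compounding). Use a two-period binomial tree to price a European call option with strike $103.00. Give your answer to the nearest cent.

$23.00

Risk-neutral probability p = (e^0.09 − 0.85)/(1.45 − 0.85) = 0.2442/0.6000 = 0.4070
Terminal stock prices: S_uu = 210.2, S_ud = 123.2, S_dd = 72.25
Terminal payoffs (S − K): max(107.2, 0) = 107.2, max(20.25, 0) = 20.25, max(-30.75, 0) = 0
Node u (S = 145): V_u = e^(−0.09)·[0.4070·107.2500 + 0.5930·20.2500] = 50.8651
Node d (S = 85): V_d = e^(−0.09)·[0.4070·20.2500 + 0.5930·0.0000] = 7.5316
Node 0 (S = 100): V_0 = e^(−0.09)·[0.4070·50.8651 + 0.5930·7.5316] = 23.0004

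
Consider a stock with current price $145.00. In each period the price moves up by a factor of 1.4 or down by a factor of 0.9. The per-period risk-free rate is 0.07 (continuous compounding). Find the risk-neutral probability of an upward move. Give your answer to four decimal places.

p = 0.3450

Risk-neutral probability p = (e^0.07 − 0.9)/(1.4 − 0.9) = 0.1725/0.5000 = 0.3450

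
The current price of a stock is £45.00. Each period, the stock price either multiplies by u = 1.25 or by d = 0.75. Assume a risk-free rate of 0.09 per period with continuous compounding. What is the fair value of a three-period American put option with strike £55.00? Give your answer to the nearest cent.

£10.00

Risk-neutral probability p = (e^0.09 − 0.75)/(1.25 − 0.75) = 0.3442/0.5000 = 0.6883
Terminal stock prices: S_uuu = 87.89, S_uud = 52.73, S_udd = 31.64, S_ddd = 18.98
Terminal payoffs (K − S): max(-32.89, 0) = 0, max(2.266, 0) = 2.266, max(23.36, 0) = 23.36, max(36.02, 0) = 36.02
Node uu (S = 70.31): continuation = e^(−0.09)·[0.6883·0.0000 + 0.3117·2.2656] = 0.6453; exercise value = 0.0000 ≤ continuation, so V_uu = 0.6453
Node ud (S = 42.19): continuation = e^(−0.09)·[0.6883·2.2656 + 0.3117·23.3594] = 8.0787; exercise value = 12.8125 > continuation, so V_ud = 12.8125 (exercise)
Node dd (S = 25.31): continuation = e^(−0.09)·[0.6883·23.3594 + 0.3117·36.0156] = 24.9537; exercise value = 29.6875 > continuation, so V_dd = 29.6875 (exercise)
Node u (S = 56.25): continuation = e^(−0.09)·[0.6883·0.6453 + 0.3117·12.8125] = 4.0553; exercise value = 0.0000 ≤ continuation, so V_u = 4.0553
Node d (S = 33.75): continuation = e^(−0.09)·[0.6883·12.8125 + 0.3117·29.6875] = 16.5162; exercise value = 21.2500 > continuation, so V_d = 21.2500 (exercise)
Node 0 (S = 45): continuation = e^(−0.09)·[0.6883·4.0553 + 0.3117·21.2500] = 8.6038; exercise value = 10.0000 > continuation, so V_0 = 10.0000 (exercise)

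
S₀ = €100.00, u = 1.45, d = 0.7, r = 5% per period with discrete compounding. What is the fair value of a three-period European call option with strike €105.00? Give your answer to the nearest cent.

Risk-neutral probability p = (1 + 0.05 − 0.7)/(1.45 − 0.7) = 0.3500/0.7500 = 0.4667
Terminal stock prices: S_uuu = 304.9, S_uud = 147.2, S_udd = 71.05, S_ddd = 34.3
Terminal payoffs (S − K): max(199.9, 0) = 199.9, max(42.17, 0) = 42.17, max(-33.95, 0) = 0, max(-70.7, 0) = 0
Node uu (S = 210.2): V_uu = 1/1.05·[0.4667·199.8625 + 0.5333·42.1750] = 110.2500
Node ud (S = 101.5): V_ud = 1/1.05·[0.4667·42.1750 + 0.5333·0.0000] = 18.7444
Node dd (S = 49): V_dd = 1/1.05·[0.4667·0.0000 + 0.5333·0.0000] = 0.0000
Node u (S = 145): V_u = 1/1.05·[0.4667·110.2500 + 0.5333·18.7444] = 58.5210
Node d (S = 70): V_d = 1/1.05·[0.4667·18.7444 + 0.5333·0.0000] = 8.3309
Node 0 (S = 100): V_0 = 1/1.05·[0.4667·58.5210 + 0.5333·8.3309] = 30.2409

€30.24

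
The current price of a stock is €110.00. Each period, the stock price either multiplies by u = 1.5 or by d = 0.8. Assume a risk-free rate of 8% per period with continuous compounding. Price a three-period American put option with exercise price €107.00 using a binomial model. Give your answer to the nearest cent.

Risk-neutral probability p = (e^0.08 − 0.8)/(1.5 − 0.8) = 0.2833/0.7000 = 0.4047
Terminal stock prices: S_uuu = 371.2, S_uud = 198, S_udd = 105.6, S_ddd = 56.32
Terminal payoffs (K − S): max(-264.2, 0) = 0, max(-91, 0) = 0, max(1.4, 0) = 1.4, max(50.68, 0) = 50.68
Node uu (S = 247.5): continuation = e^(−0.08)·[0.4047·0.0000 + 0.5953·0.0000] = 0.0000; exercise value = 0.0000 ≤ continuation, so V_uu = 0.0000
Node ud (S = 132): continuation = e^(−0.08)·[0.4047·0.0000 + 0.5953·1.4000] = 0.7693; exercise value = 0.0000 ≤ continuation, so V_ud = 0.7693
Node dd (S = 70.4): continuation = e^(−0.08)·[0.4047·1.4000 + 0.5953·50.6800] = 28.3734; exercise value = 36.6000 > continuation, so V_dd = 36.6000 (exercise)
Node u (S = 165): continuation = e^(−0.08)·[0.4047·0.0000 + 0.5953·0.7693] = 0.4228; exercise value = 0.0000 ≤ continuation, so V_u = 0.4228
Node d (S = 88): continuation = e^(−0.08)·[0.4047·0.7693 + 0.5953·36.6000] = 20.4004; exercise value = 19.0000 ≤ continuation, so V_d = 20.4004
Node 0 (S = 110): continuation = e^(−0.08)·[0.4047·0.4228 + 0.5953·20.4004] = 11.3687; exercise value = 0.0000 ≤ continuation, so V_0 = 11.3687

€11.37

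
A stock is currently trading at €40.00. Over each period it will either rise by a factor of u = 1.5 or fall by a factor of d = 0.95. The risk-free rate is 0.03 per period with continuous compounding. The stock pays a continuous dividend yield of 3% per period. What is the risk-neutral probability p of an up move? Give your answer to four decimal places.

Per-period risk-free factor R = e^0.03 = 1.0305; dividend-adjusted growth = e^(0.03−0.03) = 1.0000.
Risk-neutral probability p = (1.0000 − 0.95)/(1.5 − 0.95) = 0.0500/0.5500 = 0.0909

p = 0.0909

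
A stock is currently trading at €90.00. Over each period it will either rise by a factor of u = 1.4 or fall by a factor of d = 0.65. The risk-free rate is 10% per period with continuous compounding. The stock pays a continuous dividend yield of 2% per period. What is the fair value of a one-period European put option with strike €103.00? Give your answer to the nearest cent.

€17.00

Per-period risk-free factor R = e^0.1 = 1.1052; dividend-adjusted growth = e^(0.1−0.02) = 1.0833.
Risk-neutral probability p = (1.0833 − 0.65)/(1.4 − 0.65) = 0.4333/0.7500 = 0.5777
Terminal stock prices: S_u = 126, S_d = 58.5
Terminal payoffs (K − S): max(-23, 0) = 0, max(44.5, 0) = 44.5
Node 0 (S = 90): V_0 = e^(−0.1)·[0.5777·0.0000 + 0.4223·44.5000] = 17.0034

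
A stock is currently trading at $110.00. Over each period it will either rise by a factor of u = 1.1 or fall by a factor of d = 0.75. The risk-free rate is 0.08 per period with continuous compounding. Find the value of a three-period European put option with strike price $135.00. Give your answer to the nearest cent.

Risk-neutral probability p = (e^0.08 − 0.75)/(1.1 − 0.75) = 0.3333/0.3500 = 0.9522
Terminal stock prices: S_uuu = 146.4, S_uud = 99.83, S_udd = 68.06, S_ddd = 46.41
Terminal payoffs (K − S): max(-11.41, 0) = 0, max(35.17, 0) = 35.17, max(66.94, 0) = 66.94, max(88.59, 0) = 88.59
Node uu (S = 133.1): V_uu = e^(−0.08)·[0.9522·0.0000 + 0.0478·35.1750] = 1.5505
Node ud (S = 90.75): V_ud = e^(−0.08)·[0.9522·35.1750 + 0.0478·66.9375] = 33.8707
Node dd (S = 61.88): V_dd = e^(−0.08)·[0.9522·66.9375 + 0.0478·88.5938] = 62.7457
Node u (S = 121): V_u = e^(−0.08)·[0.9522·1.5505 + 0.0478·33.8707] = 2.8560
Node d (S = 82.5): V_d = e^(−0.08)·[0.9522·33.8707 + 0.0478·62.7457] = 32.5394
Node 0 (S = 110): V_0 = e^(−0.08)·[0.9522·2.8560 + 0.0478·32.5394] = 3.9448

$3.94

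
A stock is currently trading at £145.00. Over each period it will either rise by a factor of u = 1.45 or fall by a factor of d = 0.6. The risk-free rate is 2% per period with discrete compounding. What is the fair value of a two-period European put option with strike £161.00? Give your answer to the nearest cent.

£43.51

Risk-neutral probability p = (1 + 0.02 − 0.6)/(1.45 − 0.6) = 0.4200/0.8500 = 0.4941
Terminal stock prices: S_uu = 304.9, S_ud = 126.1, S_dd = 52.2
Terminal payoffs (K − S): max(-143.9, 0) = 0, max(34.85, 0) = 34.85, max(108.8, 0) = 108.8
Node u (S = 210.2): V_u = 1/1.02·[0.4941·0.0000 + 0.5059·34.8500] = 17.2843
Node d (S = 87): V_d = 1/1.02·[0.4941·34.8500 + 0.5059·108.8000] = 70.8431
Node 0 (S = 145): V_0 = 1/1.02·[0.4941·17.2843 + 0.5059·70.8431] = 43.5086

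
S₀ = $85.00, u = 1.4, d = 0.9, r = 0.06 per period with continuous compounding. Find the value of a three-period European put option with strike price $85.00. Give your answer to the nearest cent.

$5.95

Risk-neutral probability p = (e^0.06 − 0.9)/(1.4 − 0.9) = 0.1618/0.5000 = 0.3237
Terminal stock prices: S_uuu = 233.2, S_uud = 149.9, S_udd = 96.39, S_ddd = 61.97
Terminal payoffs (K − S): max(-148.2, 0) = 0, max(-64.94, 0) = 0, max(-11.39, 0) = 0, max(23.03, 0) = 23.03
Node uu (S = 166.6): V_uu = e^(−0.06)·[0.3237·0.0000 + 0.6763·0.0000] = 0.0000
Node ud (S = 107.1): V_ud = e^(−0.06)·[0.3237·0.0000 + 0.6763·0.0000] = 0.0000
Node dd (S = 68.85): V_dd = e^(−0.06)·[0.3237·0.0000 + 0.6763·23.0350] = 14.6719
Node u (S = 119): V_u = e^(−0.06)·[0.3237·0.0000 + 0.6763·0.0000] = 0.0000
Node d (S = 76.5): V_d = e^(−0.06)·[0.3237·0.0000 + 0.6763·14.6719] = 9.3451
Node 0 (S = 85): V_0 = e^(−0.06)·[0.3237·0.0000 + 0.6763·9.3451] = 5.9523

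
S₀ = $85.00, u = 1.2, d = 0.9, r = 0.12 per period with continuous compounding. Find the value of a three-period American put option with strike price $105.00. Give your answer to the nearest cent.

Risk-neutral probability p = (e^0.12 − 0.9)/(1.2 − 0.9) = 0.2275/0.3000 = 0.7583
Terminal stock prices: S_uuu = 146.9, S_uud = 110.2, S_udd = 82.62, S_ddd = 61.97
Terminal payoffs (K − S): max(-41.88, 0) = 0, max(-5.16, 0) = 0, max(22.38, 0) = 22.38, max(43.03, 0) = 43.03
Node uu (S = 122.4): continuation = e^(−0.12)·[0.7583·0.0000 + 0.2417·0.0000] = 0.0000; exercise value = 0.0000 ≤ continuation, so V_uu = 0.0000
Node ud (S = 91.8): continuation = e^(−0.12)·[0.7583·0.0000 + 0.2417·22.3800] = 4.7971; exercise value = 13.2000 > continuation, so V_ud = 13.2000 (exercise)
Node dd (S = 68.85): continuation = e^(−0.12)·[0.7583·22.3800 + 0.2417·43.0350] = 24.2766; exercise value = 36.1500 > continuation, so V_dd = 36.1500 (exercise)
Node u (S = 102): continuation = e^(−0.12)·[0.7583·0.0000 + 0.2417·13.2000] = 2.8294; exercise value = 3.0000 > continuation, so V_u = 3.0000 (exercise)
Node d (S = 76.5): continuation = e^(−0.12)·[0.7583·13.2000 + 0.2417·36.1500] = 16.6266; exercise value = 28.5000 > continuation, so V_d = 28.5000 (exercise)
Node 0 (S = 85): continuation = e^(−0.12)·[0.7583·3.0000 + 0.2417·28.5000] = 8.1266; exercise value = 20.0000 > continuation, so V_0 = 20.0000 (exercise)

$20.00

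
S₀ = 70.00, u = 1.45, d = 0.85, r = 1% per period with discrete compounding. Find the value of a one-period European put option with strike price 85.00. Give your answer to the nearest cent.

18.51

Risk-neutral probability p = (1 + 0.01 − 0.85)/(1.45 − 0.85) = 0.1600/0.6000 = 0.2667
Terminal stock prices: S_u = 101.5, S_d = 59.5
Terminal payoffs (K − S): max(-16.5, 0) = 0, max(25.5, 0) = 25.5
Node 0 (S = 70): V_0 = 1/1.01·[0.2667·0.0000 + 0.7333·25.5000] = 18.5149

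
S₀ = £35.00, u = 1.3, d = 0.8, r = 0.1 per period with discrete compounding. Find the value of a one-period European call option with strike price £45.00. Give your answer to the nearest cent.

£0.27

Risk-neutral probability p = (1 + 0.1 − 0.8)/(1.3 − 0.8) = 0.3000/0.5000 = 0.6000
Terminal stock prices: S_u = 45.5, S_d = 28
Terminal payoffs (S − K): max(0.5, 0) = 0.5, max(-17, 0) = 0
Node 0 (S = 35): V_0 = 1/1.1·[0.6000·0.5000 + 0.4000·0.0000] = 0.2727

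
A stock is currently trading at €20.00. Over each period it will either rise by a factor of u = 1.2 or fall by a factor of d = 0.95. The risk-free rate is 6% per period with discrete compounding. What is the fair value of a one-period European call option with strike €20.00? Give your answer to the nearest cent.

€1.66

Risk-neutral probability p = (1 + 0.06 − 0.95)/(1.2 − 0.95) = 0.1100/0.2500 = 0.4400
Terminal stock prices: S_u = 24, S_d = 19
Terminal payoffs (S − K): max(4, 0) = 4, max(-1, 0) = 0
Node 0 (S = 20): V_0 = 1/1.06·[0.4400·4.0000 + 0.5600·0.0000] = 1.6604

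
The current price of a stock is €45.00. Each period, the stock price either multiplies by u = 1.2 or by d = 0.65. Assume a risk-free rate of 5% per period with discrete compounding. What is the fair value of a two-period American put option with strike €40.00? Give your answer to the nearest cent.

Risk-neutral probability p = (1 + 0.05 − 0.65)/(1.2 − 0.65) = 0.4000/0.5500 = 0.7273
Terminal stock prices: S_uu = 64.8, S_ud = 35.1, S_dd = 19.01
Terminal payoffs (K − S): max(-24.8, 0) = 0, max(4.9, 0) = 4.9, max(20.99, 0) = 20.99
Node u (S = 54): continuation = 1/1.05·[0.7273·0.0000 + 0.2727·4.9000] = 1.2727; exercise value = 0.0000 ≤ continuation, so V_u = 1.2727
Node d (S = 29.25): continuation = 1/1.05·[0.7273·4.9000 + 0.2727·20.9875] = 8.8452; exercise value = 10.7500 > continuation, so V_d = 10.7500 (exercise)
Node 0 (S = 45): continuation = 1/1.05·[0.7273·1.2727 + 0.2727·10.7500] = 3.6738; exercise value = 0.0000 ≤ continuation, so V_0 = 3.6738

€3.67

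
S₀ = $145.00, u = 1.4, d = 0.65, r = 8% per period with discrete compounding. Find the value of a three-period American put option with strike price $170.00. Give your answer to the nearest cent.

Risk-neutral probability p = (1 + 0.08 − 0.65)/(1.4 − 0.65) = 0.4300/0.7500 = 0.5733
Terminal stock prices: S_uuu = 397.9, S_uud = 184.7, S_udd = 85.77, S_ddd = 39.82
Terminal payoffs (K − S): max(-227.9, 0) = 0, max(-14.73, 0) = 0, max(84.23, 0) = 84.23, max(130.2, 0) = 130.2
Node uu (S = 284.2): continuation = 1/1.08·[0.5733·0.0000 + 0.4267·0.0000] = 0.0000; exercise value = 0.0000 ≤ continuation, so V_uu = 0.0000
Node ud (S = 132): continuation = 1/1.08·[0.5733·0.0000 + 0.4267·84.2325] = 33.2770; exercise value = 38.0500 > continuation, so V_ud = 38.0500 (exercise)
Node dd (S = 61.26): continuation = 1/1.08·[0.5733·84.2325 + 0.4267·130.1794] = 96.1449; exercise value = 108.7375 > continuation, so V_dd = 108.7375 (exercise)
Node u (S = 203): continuation = 1/1.08·[0.5733·0.0000 + 0.4267·38.0500] = 15.0321; exercise value = 0.0000 ≤ continuation, so V_u = 15.0321
Node d (S = 94.25): continuation = 1/1.08·[0.5733·38.0500 + 0.4267·108.7375] = 63.1574; exercise value = 75.7500 > continuation, so V_d = 75.7500 (exercise)
Node 0 (S = 145): continuation = 1/1.08·[0.5733·15.0321 + 0.4267·75.7500] = 37.9059; exercise value = 25.0000 ≤ continuation, so V_0 = 37.9059

$37.91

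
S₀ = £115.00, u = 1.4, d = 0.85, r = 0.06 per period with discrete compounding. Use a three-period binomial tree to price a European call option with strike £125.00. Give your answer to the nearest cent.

Risk-neutral probability p = (1 + 0.06 − 0.85)/(1.4 − 0.85) = 0.2100/0.5500 = 0.3818
Terminal stock prices: S_uuu = 315.6, S_uud = 191.6, S_udd = 116.3, S_ddd = 70.62
Terminal payoffs (S − K): max(190.6, 0) = 190.6, max(66.59, 0) = 66.59, max(-8.678, 0) = 0, max(-54.38, 0) = 0
Node uu (S = 225.4): V_uu = 1/1.06·[0.3818·190.5600 + 0.6182·66.5900] = 107.4755
Node ud (S = 136.8): V_ud = 1/1.06·[0.3818·66.5900 + 0.6182·0.0000] = 23.9861
Node dd (S = 83.09): V_dd = 1/1.06·[0.3818·0.0000 + 0.6182·0.0000] = 0.0000
Node u (S = 161): V_u = 1/1.06·[0.3818·107.4755 + 0.6182·23.9861] = 52.7018
Node d (S = 97.75): V_d = 1/1.06·[0.3818·23.9861 + 0.6182·0.0000] = 8.6399
Node 0 (S = 115): V_0 = 1/1.06·[0.3818·52.7018 + 0.6182·8.6399] = 24.0222

£24.02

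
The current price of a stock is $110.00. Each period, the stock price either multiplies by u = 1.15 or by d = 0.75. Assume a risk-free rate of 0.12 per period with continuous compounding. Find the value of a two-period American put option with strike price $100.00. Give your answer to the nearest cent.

Risk-neutral probability p = (e^0.12 − 0.75)/(1.15 − 0.75) = 0.3775/0.4000 = 0.9437
Terminal stock prices: S_uu = 145.5, S_ud = 94.87, S_dd = 61.88
Terminal payoffs (K − S): max(-45.47, 0) = 0, max(5.125, 0) = 5.125, max(38.12, 0) = 38.12
Node u (S = 126.5): continuation = e^(−0.12)·[0.9437·0.0000 + 0.0563·5.1250] = 0.2557; exercise value = 0.0000 ≤ continuation, so V_u = 0.2557
Node d (S = 82.5): continuation = e^(−0.12)·[0.9437·5.1250 + 0.0563·38.1250] = 6.1920; exercise value = 17.5000 > continuation, so V_d = 17.5000 (exercise)
Node 0 (S = 110): continuation = e^(−0.12)·[0.9437·0.2557 + 0.0563·17.5000] = 1.0872; exercise value = 0.0000 ≤ continuation, so V_0 = 1.0872

$1.09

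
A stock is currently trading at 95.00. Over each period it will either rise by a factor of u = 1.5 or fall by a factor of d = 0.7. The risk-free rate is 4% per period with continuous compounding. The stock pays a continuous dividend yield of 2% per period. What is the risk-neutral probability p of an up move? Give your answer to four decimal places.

p = 0.4003

Per-period risk-free factor R = e^0.04 = 1.0408; dividend-adjusted growth = e^(0.04−0.02) = 1.0202.
Risk-neutral probability p = (1.0202 − 0.7)/(1.5 − 0.7) = 0.3202/0.8000 = 0.4003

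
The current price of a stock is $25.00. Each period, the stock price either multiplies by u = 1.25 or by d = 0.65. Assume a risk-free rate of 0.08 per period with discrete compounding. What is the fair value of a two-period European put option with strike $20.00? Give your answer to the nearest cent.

Risk-neutral probability p = (1 + 0.08 − 0.65)/(1.25 − 0.65) = 0.4300/0.6000 = 0.7167
Terminal stock prices: S_uu = 39.06, S_ud = 20.31, S_dd = 10.56
Terminal payoffs (K − S): max(-19.06, 0) = 0, max(-0.3125, 0) = 0, max(9.437, 0) = 9.437
Node u (S = 31.25): V_u = 1/1.08·[0.7167·0.0000 + 0.2833·0.0000] = 0.0000
Node d (S = 16.25): V_d = 1/1.08·[0.7167·0.0000 + 0.2833·9.4375] = 2.4759
Node 0 (S = 25): V_0 = 1/1.08·[0.7167·0.0000 + 0.2833·2.4759] = 0.6495

$0.65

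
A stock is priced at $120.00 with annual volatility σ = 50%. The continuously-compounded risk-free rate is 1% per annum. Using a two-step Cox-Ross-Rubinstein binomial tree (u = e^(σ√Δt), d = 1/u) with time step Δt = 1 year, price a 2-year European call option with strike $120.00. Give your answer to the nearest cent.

CRR parameters: u = e^(σ√Δt) = e^(0.5·√1) = 1.6487, d = 1/u = 0.6065
Per-period rate: rΔt = 0.01·1 = 0.01, so R = e^0.01 = 1.0101
Risk-neutral probability p = (e^0.01 − 0.6065)/(1.6487 − 0.6065) = 0.4035/1.0422 = 0.3872
Terminal stock prices: S_uu = 326.2, S_ud = 120, S_dd = 44.15
Terminal payoffs (S − K): max(206.2, 0) = 206.2, max(0, 0) = 0, max(-75.85, 0) = 0
Node u (S = 197.8): V_u = e^(−0.01)·[0.3872·206.1938 + 0.6128·0.0000] = 79.0406
Node d (S = 72.78): V_d = e^(−0.01)·[0.3872·0.0000 + 0.6128·0.0000] = 0.0000
Node 0 (S = 120): V_0 = e^(−0.01)·[0.3872·79.0406 + 0.6128·0.0000] = 30.2987

$30.30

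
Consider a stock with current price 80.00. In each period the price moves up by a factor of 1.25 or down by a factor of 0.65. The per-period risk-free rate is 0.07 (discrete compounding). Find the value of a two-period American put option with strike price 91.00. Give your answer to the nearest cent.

Risk-neutral probability p = (1 + 0.07 − 0.65)/(1.25 − 0.65) = 0.4200/0.6000 = 0.7000
Terminal stock prices: S_uu = 125, S_ud = 65, S_dd = 33.8
Terminal payoffs (K − S): max(-34, 0) = 0, max(26, 0) = 26, max(57.2, 0) = 57.2
Node u (S = 100): continuation = 1/1.07·[0.7000·0.0000 + 0.3000·26.0000] = 7.2897; exercise value = 0.0000 ≤ continuation, so V_u = 7.2897
Node d (S = 52): continuation = 1/1.07·[0.7000·26.0000 + 0.3000·57.2000] = 33.0467; exercise value = 39.0000 > continuation, so V_d = 39.0000 (exercise)
Node 0 (S = 80): continuation = 1/1.07·[0.7000·7.2897 + 0.3000·39.0000] = 15.7036; exercise value = 11.0000 ≤ continuation, so V_0 = 15.7036

15.70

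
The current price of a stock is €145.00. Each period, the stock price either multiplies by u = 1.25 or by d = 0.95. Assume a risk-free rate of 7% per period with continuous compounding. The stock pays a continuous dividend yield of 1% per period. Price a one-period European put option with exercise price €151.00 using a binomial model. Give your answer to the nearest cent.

Per-period risk-free factor R = e^0.07 = 1.0725; dividend-adjusted growth = e^(0.07−0.01) = 1.0618.
Risk-neutral probability p = (1.0618 − 0.95)/(1.25 − 0.95) = 0.1118/0.3000 = 0.3728
Terminal stock prices: S_u = 181.2, S_d = 137.8
Terminal payoffs (K − S): max(-30.25, 0) = 0, max(13.25, 0) = 13.25
Node 0 (S = 145): V_0 = e^(−0.07)·[0.3728·0.0000 + 0.6272·13.2500] = 7.7487

€7.75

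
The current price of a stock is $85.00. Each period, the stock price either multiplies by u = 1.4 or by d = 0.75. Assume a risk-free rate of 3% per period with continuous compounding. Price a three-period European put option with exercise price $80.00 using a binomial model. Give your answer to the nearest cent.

Risk-neutral probability p = (e^0.03 − 0.75)/(1.4 − 0.75) = 0.2805/0.6500 = 0.4315
Terminal stock prices: S_uuu = 233.2, S_uud = 124.9, S_udd = 66.94, S_ddd = 35.86
Terminal payoffs (K − S): max(-153.2, 0) = 0, max(-44.95, 0) = 0, max(13.06, 0) = 13.06, max(44.14, 0) = 44.14
Node uu (S = 166.6): V_uu = e^(−0.03)·[0.4315·0.0000 + 0.5685·0.0000] = 0.0000
Node ud (S = 89.25): V_ud = e^(−0.03)·[0.4315·0.0000 + 0.5685·13.0625] = 7.2070
Node dd (S = 47.81): V_dd = e^(−0.03)·[0.4315·13.0625 + 0.5685·44.1406] = 29.8231
Node u (S = 119): V_u = e^(−0.03)·[0.4315·0.0000 + 0.5685·7.2070] = 3.9763
Node d (S = 63.75): V_d = e^(−0.03)·[0.4315·7.2070 + 0.5685·29.8231] = 19.4720
Node 0 (S = 85): V_0 = e^(−0.03)·[0.4315·3.9763 + 0.5685·19.4720] = 12.4082

$12.41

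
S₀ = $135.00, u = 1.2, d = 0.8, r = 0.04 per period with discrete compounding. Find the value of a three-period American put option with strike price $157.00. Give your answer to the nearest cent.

$25.12

Risk-neutral probability p = (1 + 0.04 − 0.8)/(1.2 − 0.8) = 0.2400/0.4000 = 0.6000
Terminal stock prices: S_uuu = 233.3, S_uud = 155.5, S_udd = 103.7, S_ddd = 69.12
Terminal payoffs (K − S): max(-76.28, 0) = 0, max(1.48, 0) = 1.48, max(53.32, 0) = 53.32, max(87.88, 0) = 87.88
Node uu (S = 194.4): continuation = 1/1.04·[0.6000·0.0000 + 0.4000·1.4800] = 0.5692; exercise value = 0.0000 ≤ continuation, so V_uu = 0.5692
Node ud (S = 129.6): continuation = 1/1.04·[0.6000·1.4800 + 0.4000·53.3200] = 21.3615; exercise value = 27.4000 > continuation, so V_ud = 27.4000 (exercise)
Node dd (S = 86.4): continuation = 1/1.04·[0.6000·53.3200 + 0.4000·87.8800] = 64.5615; exercise value = 70.6000 > continuation, so V_dd = 70.6000 (exercise)
Node u (S = 162): continuation = 1/1.04·[0.6000·0.5692 + 0.4000·27.4000] = 10.8669; exercise value = 0.0000 ≤ continuation, so V_u = 10.8669
Node d (S = 108): continuation = 1/1.04·[0.6000·27.4000 + 0.4000·70.6000] = 42.9615; exercise value = 49.0000 > continuation, so V_d = 49.0000 (exercise)
Node 0 (S = 135): continuation = 1/1.04·[0.6000·10.8669 + 0.4000·49.0000] = 25.1155; exercise value = 22.0000 ≤ continuation, so V_0 = 25.1155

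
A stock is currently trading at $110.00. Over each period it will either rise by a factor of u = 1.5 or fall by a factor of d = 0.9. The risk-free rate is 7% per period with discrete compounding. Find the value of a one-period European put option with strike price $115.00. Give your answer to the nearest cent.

$10.72

Risk-neutral probability p = (1 + 0.07 − 0.9)/(1.5 − 0.9) = 0.1700/0.6000 = 0.2833
Terminal stock prices: S_u = 165, S_d = 99
Terminal payoffs (K − S): max(-50, 0) = 0, max(16, 0) = 16
Node 0 (S = 110): V_0 = 1/1.07·[0.2833·0.0000 + 0.7167·16.0000] = 10.7165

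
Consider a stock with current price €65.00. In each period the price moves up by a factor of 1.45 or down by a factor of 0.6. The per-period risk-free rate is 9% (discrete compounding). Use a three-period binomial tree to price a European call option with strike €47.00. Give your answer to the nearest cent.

Risk-neutral probability p = (1 + 0.09 − 0.6)/(1.45 − 0.6) = 0.4900/0.8500 = 0.5765
Terminal stock prices: S_uuu = 198.2, S_uud = 82, S_udd = 33.93, S_ddd = 14.04
Terminal payoffs (S − K): max(151.2, 0) = 151.2, max(35, 0) = 35, max(-13.07, 0) = 0, max(-32.96, 0) = 0
Node uu (S = 136.7): V_uu = 1/1.09·[0.5765·151.1606 + 0.4235·34.9975] = 93.5432
Node ud (S = 56.55): V_ud = 1/1.09·[0.5765·34.9975 + 0.4235·0.0000] = 18.5092
Node dd (S = 23.4): V_dd = 1/1.09·[0.5765·0.0000 + 0.4235·0.0000] = 0.0000
Node u (S = 94.25): V_u = 1/1.09·[0.5765·93.5432 + 0.4235·18.5092] = 56.6643
Node d (S = 39): V_d = 1/1.09·[0.5765·18.5092 + 0.4235·0.0000] = 9.7890
Node 0 (S = 65): V_0 = 1/1.09·[0.5765·56.6643 + 0.4235·9.7890] = 33.7718

€33.77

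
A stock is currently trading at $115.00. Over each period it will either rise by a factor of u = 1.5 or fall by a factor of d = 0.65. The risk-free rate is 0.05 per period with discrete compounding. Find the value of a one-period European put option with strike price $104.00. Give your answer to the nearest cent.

$14.75

Risk-neutral probability p = (1 + 0.05 − 0.65)/(1.5 − 0.65) = 0.4000/0.8500 = 0.4706
Terminal stock prices: S_u = 172.5, S_d = 74.75
Terminal payoffs (K − S): max(-68.5, 0) = 0, max(29.25, 0) = 29.25
Node 0 (S = 115): V_0 = 1/1.05·[0.4706·0.0000 + 0.5294·29.2500] = 14.7479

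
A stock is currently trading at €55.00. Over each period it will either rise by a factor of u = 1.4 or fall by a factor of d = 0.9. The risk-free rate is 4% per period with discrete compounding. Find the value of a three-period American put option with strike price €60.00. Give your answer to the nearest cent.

€7.41

Risk-neutral probability p = (1 + 0.04 − 0.9)/(1.4 − 0.9) = 0.1400/0.5000 = 0.2800
Terminal stock prices: S_uuu = 150.9, S_uud = 97.02, S_udd = 62.37, S_ddd = 40.1
Terminal payoffs (K − S): max(-90.92, 0) = 0, max(-37.02, 0) = 0, max(-2.37, 0) = 0, max(19.9, 0) = 19.9
Node uu (S = 107.8): continuation = 1/1.04·[0.2800·0.0000 + 0.7200·0.0000] = 0.0000; exercise value = 0.0000 ≤ continuation, so V_uu = 0.0000
Node ud (S = 69.3): continuation = 1/1.04·[0.2800·0.0000 + 0.7200·0.0000] = 0.0000; exercise value = 0.0000 ≤ continuation, so V_ud = 0.0000
Node dd (S = 44.55): continuation = 1/1.04·[0.2800·0.0000 + 0.7200·19.9050] = 13.7804; exercise value = 15.4500 > continuation, so V_dd = 15.4500 (exercise)
Node u (S = 77): continuation = 1/1.04·[0.2800·0.0000 + 0.7200·0.0000] = 0.0000; exercise value = 0.0000 ≤ continuation, so V_u = 0.0000
Node d (S = 49.5): continuation = 1/1.04·[0.2800·0.0000 + 0.7200·15.4500] = 10.6962; exercise value = 10.5000 ≤ continuation, so V_d = 10.6962
Node 0 (S = 55): continuation = 1/1.04·[0.2800·0.0000 + 0.7200·10.6962] = 7.4050; exercise value = 5.0000 ≤ continuation, so V_0 = 7.4050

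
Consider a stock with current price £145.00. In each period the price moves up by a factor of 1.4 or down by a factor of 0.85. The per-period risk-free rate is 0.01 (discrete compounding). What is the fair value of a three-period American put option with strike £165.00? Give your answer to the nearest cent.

£34.90

Risk-neutral probability p = (1 + 0.01 − 0.85)/(1.4 − 0.85) = 0.1600/0.5500 = 0.2909
Terminal stock prices: S_uuu = 397.9, S_uud = 241.6, S_udd = 146.7, S_ddd = 89.05
Terminal payoffs (K − S): max(-232.9, 0) = 0, max(-76.57, 0) = 0, max(18.33, 0) = 18.33, max(75.95, 0) = 75.95
Node uu (S = 284.2): continuation = 1/1.01·[0.2909·0.0000 + 0.7091·0.0000] = 0.0000; exercise value = 0.0000 ≤ continuation, so V_uu = 0.0000
Node ud (S = 172.5): continuation = 1/1.01·[0.2909·0.0000 + 0.7091·18.3325] = 12.8707; exercise value = 0.0000 ≤ continuation, so V_ud = 12.8707
Node dd (S = 104.8): continuation = 1/1.01·[0.2909·18.3325 + 0.7091·75.9519] = 58.6038; exercise value = 60.2375 > continuation, so V_dd = 60.2375 (exercise)
Node u (S = 203): continuation = 1/1.01·[0.2909·0.0000 + 0.7091·12.8707] = 9.0361; exercise value = 0.0000 ≤ continuation, so V_u = 9.0361
Node d (S = 123.2): continuation = 1/1.01·[0.2909·12.8707 + 0.7091·60.2375] = 45.9981; exercise value = 41.7500 ≤ continuation, so V_d = 45.9981
Node 0 (S = 145): continuation = 1/1.01·[0.2909·9.0361 + 0.7091·45.9981] = 34.8966; exercise value = 20.0000 ≤ continuation, so V_0 = 34.8966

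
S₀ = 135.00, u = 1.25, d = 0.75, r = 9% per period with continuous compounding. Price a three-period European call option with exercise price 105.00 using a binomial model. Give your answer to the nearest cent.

57.50

Risk-neutral probability p = (e^0.09 − 0.75)/(1.25 − 0.75) = 0.3442/0.5000 = 0.6883
Terminal stock prices: S_uuu = 263.7, S_uud = 158.2, S_udd = 94.92, S_ddd = 56.95
Terminal payoffs (S − K): max(158.7, 0) = 158.7, max(53.2, 0) = 53.2, max(-10.08, 0) = 0, max(-48.05, 0) = 0
Node uu (S = 210.9): V_uu = e^(−0.09)·[0.6883·158.6719 + 0.3117·53.2031] = 114.9747
Node ud (S = 126.6): V_ud = e^(−0.09)·[0.6883·53.2031 + 0.3117·0.0000] = 33.4703
Node dd (S = 75.94): V_dd = e^(−0.09)·[0.6883·0.0000 + 0.3117·0.0000] = 0.0000
Node u (S = 168.8): V_u = e^(−0.09)·[0.6883·114.9747 + 0.3117·33.4703] = 81.8642
Node d (S = 101.2): V_d = e^(−0.09)·[0.6883·33.4703 + 0.3117·0.0000] = 21.0562
Node 0 (S = 135): V_0 = e^(−0.09)·[0.6883·81.8642 + 0.3117·21.0562] = 57.4985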